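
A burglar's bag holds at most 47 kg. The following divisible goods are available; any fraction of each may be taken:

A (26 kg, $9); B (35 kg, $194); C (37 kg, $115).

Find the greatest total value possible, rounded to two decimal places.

231.30

Take in order of value per unit:
- B (194/35 per unit): all 35 → value 194, running total 194.00
- C (115/37 per unit): 12 of 37 → value 12×115/37 = 37.2973, running total 231.30
Total 231.30.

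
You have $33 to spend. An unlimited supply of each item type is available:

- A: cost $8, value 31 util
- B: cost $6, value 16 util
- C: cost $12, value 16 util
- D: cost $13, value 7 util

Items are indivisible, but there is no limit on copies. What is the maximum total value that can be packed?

Best value-per-unit is A at 31/8, and filling with it alone uses cost 4×8=32. No mix of the others beats 4×31 = 124.

124 util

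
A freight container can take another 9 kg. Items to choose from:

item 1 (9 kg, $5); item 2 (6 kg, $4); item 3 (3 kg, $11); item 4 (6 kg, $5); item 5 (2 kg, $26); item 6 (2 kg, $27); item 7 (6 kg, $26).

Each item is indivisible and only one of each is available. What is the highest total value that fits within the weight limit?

$64

Check high-value combinations within 9 kg:
- item 3+item 5+item 6: weight 3+2+2=7, value 11+26+27=64
- item 5+item 6: weight 2+2=4, value 26+27=53
- item 6+item 7: weight 2+6=8, value 27+26=53
Best: $64.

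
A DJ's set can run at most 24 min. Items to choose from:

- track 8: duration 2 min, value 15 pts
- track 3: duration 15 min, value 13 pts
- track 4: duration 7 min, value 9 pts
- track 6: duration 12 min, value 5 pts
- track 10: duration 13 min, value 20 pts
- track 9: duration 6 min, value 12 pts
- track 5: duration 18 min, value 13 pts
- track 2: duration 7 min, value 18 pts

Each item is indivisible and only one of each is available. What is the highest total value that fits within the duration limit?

54 pts

This is a 0/1 knapsack; check combinations near the capacity.
- track 8+track 4+track 9+track 2: duration 2+7+6+7=22, value 15+9+12+18=54
- track 8+track 10+track 2: duration 2+13+7=22, value 15+20+18=53
- track 8+track 10+track 9: duration 2+13+6=21, value 15+20+12=47
- track 8+track 3+track 2: duration 2+15+7=24, value 15+13+18=46
Best: 54 pts.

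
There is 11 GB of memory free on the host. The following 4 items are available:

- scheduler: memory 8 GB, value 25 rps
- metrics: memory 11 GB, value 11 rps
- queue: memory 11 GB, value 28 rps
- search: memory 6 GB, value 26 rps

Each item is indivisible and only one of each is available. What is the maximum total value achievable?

28 rps

Check high-value combinations within 11 GB:
- queue: memory 11, value 28
- search: memory 6, value 26
- scheduler: memory 8, value 25
Best: 28 rps.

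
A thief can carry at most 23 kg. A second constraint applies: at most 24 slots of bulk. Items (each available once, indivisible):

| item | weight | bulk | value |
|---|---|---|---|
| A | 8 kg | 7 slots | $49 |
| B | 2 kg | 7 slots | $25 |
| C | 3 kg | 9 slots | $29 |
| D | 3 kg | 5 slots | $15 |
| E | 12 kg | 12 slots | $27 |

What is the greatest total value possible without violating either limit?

$103

Feasible sets respecting both limits:
- A+B+C: weight 13, bulk 23, value 103
- A+C+D: weight 14, bulk 21, value 93
- A+D+E: weight 23, bulk 24, value 91
Best: $103.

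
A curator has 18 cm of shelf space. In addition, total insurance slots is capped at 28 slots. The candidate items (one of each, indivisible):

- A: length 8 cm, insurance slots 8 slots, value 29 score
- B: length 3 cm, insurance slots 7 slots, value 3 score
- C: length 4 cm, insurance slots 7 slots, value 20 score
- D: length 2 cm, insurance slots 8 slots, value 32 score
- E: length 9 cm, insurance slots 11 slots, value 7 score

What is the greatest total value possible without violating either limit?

81 score

Feasible sets respecting both limits:
- A+C+D: length 14, insurance slots 23, value 81
- A+B+D: length 13, insurance slots 23, value 64
- A+D: length 10, insurance slots 16, value 61
Best: 81 score.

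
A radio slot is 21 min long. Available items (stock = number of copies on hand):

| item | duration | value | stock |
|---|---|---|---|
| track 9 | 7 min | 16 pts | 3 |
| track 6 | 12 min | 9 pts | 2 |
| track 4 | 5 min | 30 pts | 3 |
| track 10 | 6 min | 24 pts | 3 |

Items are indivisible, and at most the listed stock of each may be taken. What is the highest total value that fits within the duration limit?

Top feasible selections:
- 3×track 4 + 1×track 10: duration 21, value 114
- 3×track 4: duration 15, value 90
- 2×track 4 + 1×track 10: duration 16, value 84
Best: 114 pts.

114 pts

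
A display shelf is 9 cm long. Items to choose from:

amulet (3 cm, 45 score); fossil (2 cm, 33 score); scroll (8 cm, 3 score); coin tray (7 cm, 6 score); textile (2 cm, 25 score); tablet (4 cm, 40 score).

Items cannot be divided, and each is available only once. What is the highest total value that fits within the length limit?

118 score

This is a 0/1 knapsack; check combinations near the capacity.
- amulet+fossil+tablet: length 3+2+4=9, value 45+33+40=118
- amulet+textile+tablet: length 3+2+4=9, value 45+25+40=110
- amulet+fossil+textile: length 3+2+2=7, value 45+33+25=103
- fossil+textile+tablet: length 2+2+4=8, value 33+25+40=98
- amulet+tablet: length 3+4=7, value 45+40=85
Best: 118 score.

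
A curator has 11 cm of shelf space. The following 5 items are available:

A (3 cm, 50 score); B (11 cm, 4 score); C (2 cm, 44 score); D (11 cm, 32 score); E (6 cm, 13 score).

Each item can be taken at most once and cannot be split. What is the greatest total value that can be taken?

107 score

Check high-value combinations within 11 cm:
- A+C+E: length 3+2+6=11, value 50+44+13=107
- A+C: length 3+2=5, value 50+44=94
- A+E: length 3+6=9, value 50+13=63
- C+E: length 2+6=8, value 44+13=57
Best: 107 score.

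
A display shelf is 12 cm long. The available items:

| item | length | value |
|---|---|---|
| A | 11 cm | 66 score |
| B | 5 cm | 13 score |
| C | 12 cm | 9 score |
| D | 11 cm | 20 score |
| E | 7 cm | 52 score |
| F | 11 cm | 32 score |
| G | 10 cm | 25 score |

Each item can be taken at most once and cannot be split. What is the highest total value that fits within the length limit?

66 score

Check high-value combinations within 12 cm:
- A: length 11, value 66
- B+E: length 5+7=12, value 13+52=65
- E: length 7, value 52
- F: length 11, value 32
- G: length 10, value 25
Best: 66 score.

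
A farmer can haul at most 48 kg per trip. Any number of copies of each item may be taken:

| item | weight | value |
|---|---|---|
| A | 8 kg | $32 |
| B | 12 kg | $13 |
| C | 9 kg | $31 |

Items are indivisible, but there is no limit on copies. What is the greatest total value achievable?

Best value-per-unit is A at 32/8, and filling with it alone uses weight 6×8=48. No mix of the others beats 6×32 = 192.

$192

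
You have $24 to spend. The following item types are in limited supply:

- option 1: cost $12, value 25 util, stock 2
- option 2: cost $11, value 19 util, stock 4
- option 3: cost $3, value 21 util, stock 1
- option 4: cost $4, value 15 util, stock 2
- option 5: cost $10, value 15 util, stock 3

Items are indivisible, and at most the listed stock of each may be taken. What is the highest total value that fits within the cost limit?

Best selections within cost 24 and stock limits:
- 1×option 1 + 1×option 3 + 2×option 4: cost 23, value 76
- 1×option 2 + 1×option 3 + 2×option 4: cost 22, value 70
Best: 76 util.

76 util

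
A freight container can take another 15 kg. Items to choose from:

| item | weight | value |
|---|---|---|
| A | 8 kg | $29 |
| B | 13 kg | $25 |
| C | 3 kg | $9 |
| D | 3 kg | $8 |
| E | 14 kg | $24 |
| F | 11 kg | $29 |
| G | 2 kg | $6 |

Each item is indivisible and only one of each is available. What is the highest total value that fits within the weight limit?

$46

Check high-value combinations within 15 kg:
- A+C+D: weight 8+3+3=14, value 29+9+8=46
- A+C+G: weight 8+3+2=13, value 29+9+6=44
- A+D+G: weight 8+3+2=13, value 29+8+6=43
- A+C: weight 8+3=11, value 29+9=38
- C+F: weight 3+11=14, value 9+29=38
Best: $46.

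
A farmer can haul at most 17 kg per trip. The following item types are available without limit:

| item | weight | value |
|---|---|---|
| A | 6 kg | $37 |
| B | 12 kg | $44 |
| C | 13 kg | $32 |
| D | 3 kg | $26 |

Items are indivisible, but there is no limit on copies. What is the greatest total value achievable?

$130

Best value-per-unit is D at 26/3, and filling with it alone uses weight 5×3=15. No mix of the others beats 5×26 = 130.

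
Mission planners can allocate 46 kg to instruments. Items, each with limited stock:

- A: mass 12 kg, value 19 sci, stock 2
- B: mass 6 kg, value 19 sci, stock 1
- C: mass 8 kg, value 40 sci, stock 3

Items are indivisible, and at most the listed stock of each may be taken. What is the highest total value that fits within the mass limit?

158 sci

Top feasible selections:
- 1×A + 1×B + 3×C: mass 42, value 158
- 1×B + 3×C: mass 30, value 139
Best: 158 sci.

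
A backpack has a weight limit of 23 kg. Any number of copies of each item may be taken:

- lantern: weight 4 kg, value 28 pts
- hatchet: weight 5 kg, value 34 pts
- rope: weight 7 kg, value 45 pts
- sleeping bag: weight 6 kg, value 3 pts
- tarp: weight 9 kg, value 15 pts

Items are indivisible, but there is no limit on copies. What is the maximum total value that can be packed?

158 pts

Best value-per-unit is lantern at 28/4; filling with it alone gives 5×28 = 140.
Optimal mix: 2×lantern + 3×hatchet → weight 23, value 158.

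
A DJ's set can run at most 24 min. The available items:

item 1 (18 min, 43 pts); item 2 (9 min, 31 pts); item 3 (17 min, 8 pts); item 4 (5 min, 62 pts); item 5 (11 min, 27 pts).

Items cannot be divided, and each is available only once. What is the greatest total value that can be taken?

105 pts

Check high-value combinations within 24 min:
- item 1+item 4: duration 18+5=23, value 43+62=105
- item 2+item 4: duration 9+5=14, value 31+62=93
- item 4+item 5: duration 5+11=16, value 62+27=89
- item 3+item 4: duration 17+5=22, value 8+62=70
- item 4: duration 5, value 62
Best: 105 pts.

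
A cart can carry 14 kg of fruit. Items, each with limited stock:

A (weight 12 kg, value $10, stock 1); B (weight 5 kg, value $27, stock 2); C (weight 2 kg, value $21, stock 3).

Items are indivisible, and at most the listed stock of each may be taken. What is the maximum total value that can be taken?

Best selections within weight 14 and stock limits:
- 2×B + 2×C: weight 14, value 96
- 1×B + 3×C: weight 11, value 90
- 2×B + 1×C: weight 12, value 75
- 1×B + 2×C: weight 9, value 69
Best: $96.

$96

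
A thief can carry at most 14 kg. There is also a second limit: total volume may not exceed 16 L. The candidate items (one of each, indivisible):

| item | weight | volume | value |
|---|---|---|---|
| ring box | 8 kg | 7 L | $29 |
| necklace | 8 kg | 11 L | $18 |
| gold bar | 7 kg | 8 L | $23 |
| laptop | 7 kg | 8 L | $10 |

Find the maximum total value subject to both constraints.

$33

Feasible sets respecting both limits:
- gold bar+laptop: weight 14, volume 16, value 33
- ring box: weight 8, volume 7, value 29
- gold bar: weight 7, volume 8, value 23
Best: $33.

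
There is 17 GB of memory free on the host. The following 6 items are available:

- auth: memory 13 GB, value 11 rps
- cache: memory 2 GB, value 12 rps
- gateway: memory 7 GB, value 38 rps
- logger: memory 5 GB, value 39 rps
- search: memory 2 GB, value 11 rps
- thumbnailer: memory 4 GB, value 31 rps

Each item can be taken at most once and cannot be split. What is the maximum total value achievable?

Check high-value combinations within 17 GB:
- gateway+logger+thumbnailer: memory 7+5+4=16, value 38+39+31=108
- cache+gateway+logger+search: memory 2+7+5+2=16, value 12+38+39+11=100
- cache+logger+search+thumbnailer: memory 2+5+2+4=13, value 12+39+11+31=93
- cache+gateway+search+thumbnailer: memory 2+7+2+4=15, value 12+38+11+31=92
- cache+gateway+logger: memory 2+7+5=14, value 12+38+39=89
Best: 108 rps.

108 rps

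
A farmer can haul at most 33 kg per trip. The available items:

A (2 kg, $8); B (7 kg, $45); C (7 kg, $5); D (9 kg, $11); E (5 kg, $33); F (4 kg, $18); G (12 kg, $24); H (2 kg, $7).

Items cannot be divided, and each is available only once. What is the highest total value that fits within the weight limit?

Check high-value combinations within 33 kg:
- A+B+E+F+G+H: weight 2+7+5+4+12+2=32, value 8+45+33+18+24+7=135
- A+B+E+F+G: weight 2+7+5+4+12=30, value 8+45+33+18+24=128
- B+E+F+G+H: weight 7+5+4+12+2=30, value 45+33+18+24+7=127
- A+B+D+E+F+H: weight 2+7+9+5+4+2=29, value 8+45+11+33+18+7=122
Best: $135.

$135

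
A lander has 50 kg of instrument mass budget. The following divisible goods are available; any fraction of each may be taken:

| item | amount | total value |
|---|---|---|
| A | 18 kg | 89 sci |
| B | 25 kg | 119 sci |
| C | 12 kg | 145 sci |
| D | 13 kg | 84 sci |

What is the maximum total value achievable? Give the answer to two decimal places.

Take in order of value per unit:
- C (145/12 per unit): all 12 → value 145, running total 145.00
- D (84/13 per unit): all 13 → value 84, running total 229.00
- A (89/18 per unit): all 18 → value 89, running total 318.00
- B (119/25 per unit): 7 of 25 → value 7×119/25 = 33.3200, running total 351.32
Total 351.32.

351.32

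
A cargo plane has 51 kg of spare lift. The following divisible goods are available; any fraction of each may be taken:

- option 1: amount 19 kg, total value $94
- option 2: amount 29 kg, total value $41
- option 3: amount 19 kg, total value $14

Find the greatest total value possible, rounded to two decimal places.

137.21

Take in order of value per unit:
- option 1 (94/19 per unit): all 19 → value 94, running total 94.00
- option 2 (41/29 per unit): all 29 → value 41, running total 135.00
- option 3 (14/19 per unit): 3 of 19 → value 3×14/19 = 2.2105, running total 137.21
Total 137.21.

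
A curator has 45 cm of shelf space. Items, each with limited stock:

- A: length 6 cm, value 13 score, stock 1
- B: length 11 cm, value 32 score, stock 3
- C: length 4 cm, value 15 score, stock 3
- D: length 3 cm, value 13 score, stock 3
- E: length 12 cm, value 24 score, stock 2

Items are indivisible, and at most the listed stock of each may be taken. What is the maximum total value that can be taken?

148 score

Top feasible selections:
- 2×B + 3×C + 3×D: length 43, value 148
- 1×A + 2×B + 2×C + 3×D: length 45, value 146
- 3×B + 3×C: length 45, value 141
Best: 148 score.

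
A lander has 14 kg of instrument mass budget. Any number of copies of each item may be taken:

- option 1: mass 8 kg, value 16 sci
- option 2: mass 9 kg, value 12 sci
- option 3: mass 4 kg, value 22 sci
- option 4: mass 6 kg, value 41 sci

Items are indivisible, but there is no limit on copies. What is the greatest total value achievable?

85 sci

Best value-per-unit is option 4 at 41/6; filling with it alone gives 2×41 = 82.
Optimal mix: 2×option 3 + 1×option 4 → mass 14, value 85.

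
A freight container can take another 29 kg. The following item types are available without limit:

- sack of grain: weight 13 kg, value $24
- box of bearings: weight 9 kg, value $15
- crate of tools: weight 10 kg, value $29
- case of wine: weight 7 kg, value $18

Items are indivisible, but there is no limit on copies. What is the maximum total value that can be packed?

$76

Best value-per-unit is crate of tools at 29/10; filling with it alone gives 2×29 = 58.
Optimal mix: 2×crate of tools + 1×case of wine → weight 27, value 76.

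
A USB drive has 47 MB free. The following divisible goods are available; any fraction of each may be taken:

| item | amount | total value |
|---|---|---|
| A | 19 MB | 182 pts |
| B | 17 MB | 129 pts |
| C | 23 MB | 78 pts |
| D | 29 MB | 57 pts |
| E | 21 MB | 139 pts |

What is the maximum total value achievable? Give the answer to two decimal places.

383.81

Take in order of value per unit:
- A (182/19 per unit): all 19 → value 182, running total 182.00
- B (129/17 per unit): all 17 → value 129, running total 311.00
- E (139/21 per unit): 11 of 21 → value 11×139/21 = 72.8095, running total 383.81
Total 383.81.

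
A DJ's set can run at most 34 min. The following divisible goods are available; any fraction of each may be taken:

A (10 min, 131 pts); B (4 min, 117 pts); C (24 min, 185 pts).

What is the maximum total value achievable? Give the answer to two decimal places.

Take in order of value per unit:
- B (117/4 per unit): all 4 → value 117, running total 117.00
- A (131/10 per unit): all 10 → value 131, running total 248.00
- C (185/24 per unit): 20 of 24 → value 20×185/24 = 154.1667, running total 402.17
Total 402.17.

402.17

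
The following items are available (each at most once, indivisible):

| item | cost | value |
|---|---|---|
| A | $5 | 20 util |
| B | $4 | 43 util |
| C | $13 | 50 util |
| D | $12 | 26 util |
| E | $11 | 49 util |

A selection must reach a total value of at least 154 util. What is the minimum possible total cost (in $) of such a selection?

Subsets with value ≥ 154, sorted by total cost:
- A+B+C+E: cost 33, value 162
- B+C+D+E: cost 40, value 168
- A+B+C+D+E: cost 45, value 188
Minimum cost: 33 $.

33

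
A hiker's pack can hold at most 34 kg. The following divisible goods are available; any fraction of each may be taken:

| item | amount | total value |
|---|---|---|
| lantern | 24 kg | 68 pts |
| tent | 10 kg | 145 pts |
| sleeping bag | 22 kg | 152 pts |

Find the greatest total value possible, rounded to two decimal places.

Take in order of value per unit:
- tent (145/10 per unit): all 10 → value 145, running total 145.00
- sleeping bag (152/22 per unit): all 22 → value 152, running total 297.00
- lantern (68/24 per unit): 2 of 24 → value 2×68/24 = 5.6667, running total 302.67
Total 302.67.

302.67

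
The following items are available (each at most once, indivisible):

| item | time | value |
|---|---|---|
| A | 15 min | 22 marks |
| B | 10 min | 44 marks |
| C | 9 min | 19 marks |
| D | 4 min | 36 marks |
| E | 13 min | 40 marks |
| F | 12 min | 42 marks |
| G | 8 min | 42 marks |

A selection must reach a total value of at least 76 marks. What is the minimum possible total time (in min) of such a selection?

Subsets with value ≥ 76, sorted by total time:
- D+G: time 12, value 78
- B+D: time 14, value 80
- D+F: time 16, value 78
Minimum time: 12 min.

12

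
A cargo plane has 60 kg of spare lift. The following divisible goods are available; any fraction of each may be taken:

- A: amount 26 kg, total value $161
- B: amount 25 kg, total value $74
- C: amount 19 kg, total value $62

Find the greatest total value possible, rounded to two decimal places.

267.40

Take in order of value per unit:
- A (161/26 per unit): all 26 → value 161, running total 161.00
- C (62/19 per unit): all 19 → value 62, running total 223.00
- B (74/25 per unit): 15 of 25 → value 15×74/25 = 44.4000, running total 267.40
Total 267.40.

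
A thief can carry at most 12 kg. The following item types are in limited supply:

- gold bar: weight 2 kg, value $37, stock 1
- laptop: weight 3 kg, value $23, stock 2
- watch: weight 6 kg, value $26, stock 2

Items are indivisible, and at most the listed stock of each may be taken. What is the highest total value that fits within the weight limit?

$86

Top feasible selections:
- 1×gold bar + 1×laptop + 1×watch: weight 11, value 86
- 1×gold bar + 2×laptop: weight 8, value 83
- 2×laptop + 1×watch: weight 12, value 72
Best: $86.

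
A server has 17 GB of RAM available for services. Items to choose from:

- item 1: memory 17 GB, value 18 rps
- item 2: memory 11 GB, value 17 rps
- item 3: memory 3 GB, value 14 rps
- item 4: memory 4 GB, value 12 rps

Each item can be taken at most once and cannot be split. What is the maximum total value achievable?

Check high-value combinations within 17 GB:
- item 2+item 3: memory 11+3=14, value 17+14=31
- item 2+item 4: memory 11+4=15, value 17+12=29
- item 3+item 4: memory 3+4=7, value 14+12=26
- item 1: memory 17, value 18
Best: 31 rps.

31 rps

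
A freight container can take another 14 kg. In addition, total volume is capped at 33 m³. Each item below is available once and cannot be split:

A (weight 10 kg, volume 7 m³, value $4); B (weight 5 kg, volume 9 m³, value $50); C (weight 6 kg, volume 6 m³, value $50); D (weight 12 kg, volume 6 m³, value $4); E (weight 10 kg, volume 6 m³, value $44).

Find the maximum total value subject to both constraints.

$100

Feasible sets respecting both limits:
- B+C: weight 11, volume 15, value 100
- B: weight 5, volume 9, value 50
- C: weight 6, volume 6, value 50
Best: $100.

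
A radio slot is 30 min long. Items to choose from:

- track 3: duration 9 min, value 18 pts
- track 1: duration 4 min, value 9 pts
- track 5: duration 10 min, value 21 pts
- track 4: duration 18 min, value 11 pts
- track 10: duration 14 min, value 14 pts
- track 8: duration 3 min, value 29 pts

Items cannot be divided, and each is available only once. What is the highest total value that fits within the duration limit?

77 pts

Check high-value combinations within 30 min:
- track 3+track 1+track 5+track 8: duration 9+4+10+3=26, value 18+9+21+29=77
- track 3+track 1+track 10+track 8: duration 9+4+14+3=30, value 18+9+14+29=70
- track 3+track 5+track 8: duration 9+10+3=22, value 18+21+29=68
- track 5+track 10+track 8: duration 10+14+3=27, value 21+14+29=64
- track 3+track 10+track 8: duration 9+14+3=26, value 18+14+29=61
Best: 77 pts.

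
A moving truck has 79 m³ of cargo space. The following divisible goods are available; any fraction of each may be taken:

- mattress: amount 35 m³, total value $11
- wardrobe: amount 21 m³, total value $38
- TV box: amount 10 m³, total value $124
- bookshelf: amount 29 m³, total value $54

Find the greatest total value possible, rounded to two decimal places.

221.97

Take in order of value per unit:
- TV box (124/10 per unit): all 10 → value 124, running total 124.00
- bookshelf (54/29 per unit): all 29 → value 54, running total 178.00
- wardrobe (38/21 per unit): all 21 → value 38, running total 216.00
- mattress (11/35 per unit): 19 of 35 → value 19×11/35 = 5.9714, running total 221.97
Total 221.97.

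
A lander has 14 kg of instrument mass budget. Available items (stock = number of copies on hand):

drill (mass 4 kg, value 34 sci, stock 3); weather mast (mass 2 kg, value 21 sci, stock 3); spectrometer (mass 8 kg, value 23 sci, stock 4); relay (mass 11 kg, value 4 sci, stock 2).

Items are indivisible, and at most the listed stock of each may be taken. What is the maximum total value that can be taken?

Best selections within mass 14 and stock limits:
- 2×drill + 3×weather mast: mass 14, value 131
- 3×drill + 1×weather mast: mass 14, value 123
- 2×drill + 2×weather mast: mass 12, value 110
Best: 131 sci.

131 sci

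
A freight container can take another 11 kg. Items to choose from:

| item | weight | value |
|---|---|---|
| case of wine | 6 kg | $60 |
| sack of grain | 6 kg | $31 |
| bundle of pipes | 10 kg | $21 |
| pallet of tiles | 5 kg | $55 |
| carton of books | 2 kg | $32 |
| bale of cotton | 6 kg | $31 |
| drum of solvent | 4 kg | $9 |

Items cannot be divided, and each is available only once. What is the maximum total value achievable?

Check high-value combinations within 11 kg:
- case of wine+pallet of tiles: weight 6+5=11, value 60+55=115
- pallet of tiles+carton of books+drum of solvent: weight 5+2+4=11, value 55+32+9=96
- case of wine+carton of books: weight 6+2=8, value 60+32=92
- pallet of tiles+carton of books: weight 5+2=7, value 55+32=87
Best: $115.

$115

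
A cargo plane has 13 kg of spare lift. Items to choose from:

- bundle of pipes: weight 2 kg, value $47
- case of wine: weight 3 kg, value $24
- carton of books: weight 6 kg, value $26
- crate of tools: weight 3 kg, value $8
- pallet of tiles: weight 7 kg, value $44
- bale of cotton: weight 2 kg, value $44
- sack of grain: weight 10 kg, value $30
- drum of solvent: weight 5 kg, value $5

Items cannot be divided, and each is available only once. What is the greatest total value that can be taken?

$141

Check high-value combinations within 13 kg:
- bundle of pipes+case of wine+carton of books+bale of cotton: weight 2+3+6+2=13, value 47+24+26+44=141
- bundle of pipes+pallet of tiles+bale of cotton: weight 2+7+2=11, value 47+44+44=135
- bundle of pipes+carton of books+crate of tools+bale of cotton: weight 2+6+3+2=13, value 47+26+8+44=125
- bundle of pipes+case of wine+crate of tools+bale of cotton: weight 2+3+3+2=10, value 47+24+8+44=123
Best: $141.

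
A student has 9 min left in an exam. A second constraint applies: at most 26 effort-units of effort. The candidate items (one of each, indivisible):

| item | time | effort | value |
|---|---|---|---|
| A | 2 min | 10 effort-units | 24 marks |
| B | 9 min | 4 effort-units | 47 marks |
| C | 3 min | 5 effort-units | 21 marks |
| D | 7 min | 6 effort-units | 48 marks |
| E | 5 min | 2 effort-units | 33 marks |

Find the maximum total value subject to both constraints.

72 marks

Feasible sets respecting both limits:
- A+D: time 9, effort 16, value 72
- A+E: time 7, effort 12, value 57
- C+E: time 8, effort 7, value 54
Best: 72 marks.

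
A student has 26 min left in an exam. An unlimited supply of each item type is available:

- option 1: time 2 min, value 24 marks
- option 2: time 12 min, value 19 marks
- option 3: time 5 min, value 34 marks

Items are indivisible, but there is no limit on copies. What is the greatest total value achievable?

Best value-per-unit is option 1 at 24/2, and filling with it alone uses time 13×2=26. No mix of the others beats 13×24 = 312.

312 marks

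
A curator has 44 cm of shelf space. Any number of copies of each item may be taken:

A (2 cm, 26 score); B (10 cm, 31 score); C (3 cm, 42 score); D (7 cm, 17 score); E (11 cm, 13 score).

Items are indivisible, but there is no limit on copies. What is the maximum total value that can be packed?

614 score

Best value-per-unit is C at 42/3; filling with it alone gives 14×42 = 588.
Optimal mix: 1×A + 14×C → length 44, value 614.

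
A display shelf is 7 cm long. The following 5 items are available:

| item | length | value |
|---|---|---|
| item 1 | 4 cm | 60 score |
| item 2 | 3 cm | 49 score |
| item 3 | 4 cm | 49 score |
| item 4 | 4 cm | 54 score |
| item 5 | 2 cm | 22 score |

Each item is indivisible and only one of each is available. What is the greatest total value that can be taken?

Check high-value combinations within 7 cm:
- item 1+item 2: length 4+3=7, value 60+49=109
- item 2+item 4: length 3+4=7, value 49+54=103
- item 2+item 3: length 3+4=7, value 49+49=98
- item 1+item 5: length 4+2=6, value 60+22=82
- item 4+item 5: length 4+2=6, value 54+22=76
Best: 109 score.

109 score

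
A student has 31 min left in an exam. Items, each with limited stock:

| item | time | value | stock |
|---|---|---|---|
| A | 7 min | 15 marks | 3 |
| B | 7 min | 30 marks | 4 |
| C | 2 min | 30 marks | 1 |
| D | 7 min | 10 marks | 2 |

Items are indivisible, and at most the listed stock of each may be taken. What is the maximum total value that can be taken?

Best selections within time 31 and stock limits:
- 4×B + 1×C: time 30, value 150
- 1×A + 3×B + 1×C: time 30, value 135
- 3×B + 1×C + 1×D: time 30, value 130
Best: 150 marks.

150 marks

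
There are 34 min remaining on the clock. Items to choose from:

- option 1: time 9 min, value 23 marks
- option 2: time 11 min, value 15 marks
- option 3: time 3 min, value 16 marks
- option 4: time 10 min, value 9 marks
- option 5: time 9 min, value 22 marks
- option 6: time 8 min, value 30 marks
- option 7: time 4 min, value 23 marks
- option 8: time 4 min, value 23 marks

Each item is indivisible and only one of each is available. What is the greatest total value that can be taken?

This is a 0/1 knapsack; check combinations near the capacity.
- option 1+option 5+option 6+option 7+option 8: time 9+9+8+4+4=34, value 23+22+30+23+23=121
- option 1+option 3+option 6+option 7+option 8: time 9+3+8+4+4=28, value 23+16+30+23+23=115
- option 3+option 5+option 6+option 7+option 8: time 3+9+8+4+4=28, value 16+22+30+23+23=114
- option 1+option 3+option 5+option 6+option 7: time 9+3+9+8+4=33, value 23+16+22+30+23=114
Best: 121 marks.

121 marks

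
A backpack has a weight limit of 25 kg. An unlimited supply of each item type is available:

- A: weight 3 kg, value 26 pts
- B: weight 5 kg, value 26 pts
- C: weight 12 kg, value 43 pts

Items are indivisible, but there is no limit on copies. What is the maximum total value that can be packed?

Best value-per-unit is A at 26/3, and filling with it alone uses weight 8×3=24. No mix of the others beats 8×26 = 208.

208 pts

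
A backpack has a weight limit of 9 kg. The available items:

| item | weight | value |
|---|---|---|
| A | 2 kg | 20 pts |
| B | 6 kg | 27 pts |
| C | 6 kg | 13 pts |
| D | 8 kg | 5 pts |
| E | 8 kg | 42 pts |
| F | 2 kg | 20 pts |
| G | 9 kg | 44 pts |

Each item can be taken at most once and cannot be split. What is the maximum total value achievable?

47 pts

Check high-value combinations within 9 kg:
- A+B: weight 2+6=8, value 20+27=47
- B+F: weight 6+2=8, value 27+20=47
- G: weight 9, value 44
- E: weight 8, value 42
Best: 47 pts.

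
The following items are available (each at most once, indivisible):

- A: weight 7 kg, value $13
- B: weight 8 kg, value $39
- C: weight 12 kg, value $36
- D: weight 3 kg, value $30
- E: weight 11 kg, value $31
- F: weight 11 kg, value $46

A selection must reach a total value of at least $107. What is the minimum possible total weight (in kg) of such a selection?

22

Subsets with value ≥ 107, sorted by total weight:
- B+D+F: weight 22, value 115
- D+E+F: weight 25, value 107
Minimum weight: 22 kg.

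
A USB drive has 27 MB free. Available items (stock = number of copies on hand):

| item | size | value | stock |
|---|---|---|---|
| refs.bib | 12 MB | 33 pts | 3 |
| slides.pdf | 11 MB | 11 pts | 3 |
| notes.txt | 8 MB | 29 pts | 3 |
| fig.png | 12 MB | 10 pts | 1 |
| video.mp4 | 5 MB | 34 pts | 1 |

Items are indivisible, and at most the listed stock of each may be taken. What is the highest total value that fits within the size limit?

96 pts

Best selections within size 27 and stock limits:
- 1×refs.bib + 1×notes.txt + 1×video.mp4: size 25, value 96
- 2×notes.txt + 1×video.mp4: size 21, value 92
- 3×notes.txt: size 24, value 87
Best: 96 pts.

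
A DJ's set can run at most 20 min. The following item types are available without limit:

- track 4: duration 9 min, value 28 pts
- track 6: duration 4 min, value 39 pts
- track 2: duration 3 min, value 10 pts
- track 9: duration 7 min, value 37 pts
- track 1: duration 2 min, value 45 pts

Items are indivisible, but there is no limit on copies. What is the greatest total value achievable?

450 pts

Best value-per-unit is track 1 at 45/2, and filling with it alone uses duration 10×2=20. No mix of the others beats 10×45 = 450.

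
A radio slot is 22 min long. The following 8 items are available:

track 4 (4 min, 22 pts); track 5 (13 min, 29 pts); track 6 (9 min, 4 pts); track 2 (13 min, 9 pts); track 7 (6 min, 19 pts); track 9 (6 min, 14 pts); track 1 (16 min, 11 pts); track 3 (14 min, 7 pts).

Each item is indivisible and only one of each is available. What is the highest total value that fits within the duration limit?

This is a 0/1 knapsack; check combinations near the capacity.
- track 4+track 7+track 9: duration 4+6+6=16, value 22+19+14=55
- track 4+track 5: duration 4+13=17, value 22+29=51
- track 5+track 7: duration 13+6=19, value 29+19=48
- track 4+track 6+track 7: duration 4+9+6=19, value 22+4+19=45
- track 5+track 9: duration 13+6=19, value 29+14=43
Best: 55 pts.

55 pts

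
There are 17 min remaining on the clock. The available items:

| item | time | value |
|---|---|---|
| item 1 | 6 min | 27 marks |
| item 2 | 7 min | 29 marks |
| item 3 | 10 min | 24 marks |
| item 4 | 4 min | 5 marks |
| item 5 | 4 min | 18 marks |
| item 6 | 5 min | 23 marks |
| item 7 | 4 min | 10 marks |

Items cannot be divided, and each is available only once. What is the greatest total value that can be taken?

Check high-value combinations within 17 min:
- item 1+item 2+item 5: time 6+7+4=17, value 27+29+18=74
- item 2+item 5+item 6: time 7+4+5=16, value 29+18+23=70
- item 1+item 5+item 6: time 6+4+5=15, value 27+18+23=68
- item 1+item 2+item 7: time 6+7+4=17, value 27+29+10=66
- item 2+item 6+item 7: time 7+5+4=16, value 29+23+10=62
Best: 74 marks.

74 marks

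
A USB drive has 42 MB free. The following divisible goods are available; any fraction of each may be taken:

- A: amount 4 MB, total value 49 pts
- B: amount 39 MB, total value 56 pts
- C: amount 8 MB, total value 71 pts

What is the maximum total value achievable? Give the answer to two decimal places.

Take in order of value per unit:
- A (49/4 per unit): all 4 → value 49, running total 49.00
- C (71/8 per unit): all 8 → value 71, running total 120.00
- B (56/39 per unit): 30 of 39 → value 30×56/39 = 43.0769, running total 163.08
Total 163.08.

163.08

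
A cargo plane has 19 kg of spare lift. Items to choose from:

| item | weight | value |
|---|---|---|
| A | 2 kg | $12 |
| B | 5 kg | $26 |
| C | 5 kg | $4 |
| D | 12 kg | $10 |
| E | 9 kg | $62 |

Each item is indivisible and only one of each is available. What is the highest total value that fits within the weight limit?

$100

This is a 0/1 knapsack; check combinations near the capacity.
- A+B+E: weight 2+5+9=16, value 12+26+62=100
- B+C+E: weight 5+5+9=19, value 26+4+62=92
- B+E: weight 5+9=14, value 26+62=88
- A+C+E: weight 2+5+9=16, value 12+4+62=78
Best: $100.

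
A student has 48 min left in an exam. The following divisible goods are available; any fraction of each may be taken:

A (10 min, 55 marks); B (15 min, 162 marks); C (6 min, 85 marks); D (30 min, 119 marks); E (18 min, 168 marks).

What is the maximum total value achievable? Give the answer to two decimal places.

Take in order of value per unit:
- C (85/6 per unit): all 6 → value 85, running total 85.00
- B (162/15 per unit): all 15 → value 162, running total 247.00
- E (168/18 per unit): all 18 → value 168, running total 415.00
- A (55/10 per unit): 9 of 10 → value 9×55/10 = 49.5000, running total 464.50
Total 464.50.

464.50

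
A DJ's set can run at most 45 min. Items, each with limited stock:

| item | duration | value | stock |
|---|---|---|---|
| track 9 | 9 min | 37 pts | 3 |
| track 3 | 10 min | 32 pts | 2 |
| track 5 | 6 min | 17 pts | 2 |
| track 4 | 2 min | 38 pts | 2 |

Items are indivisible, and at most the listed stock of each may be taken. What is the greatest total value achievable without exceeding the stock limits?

221 pts

Top feasible selections:
- 3×track 9 + 2×track 5 + 2×track 4: duration 43, value 221
- 3×track 9 + 1×track 3 + 2×track 4: duration 41, value 219
Best: 221 pts.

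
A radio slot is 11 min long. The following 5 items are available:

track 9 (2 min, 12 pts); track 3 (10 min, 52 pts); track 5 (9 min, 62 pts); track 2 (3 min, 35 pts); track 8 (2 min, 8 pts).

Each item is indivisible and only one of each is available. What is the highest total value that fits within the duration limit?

Check high-value combinations within 11 min:
- track 9+track 5: duration 2+9=11, value 12+62=74
- track 5+track 8: duration 9+2=11, value 62+8=70
- track 5: duration 9, value 62
- track 9+track 2+track 8: duration 2+3+2=7, value 12+35+8=55
- track 3: duration 10, value 52
Best: 74 pts.

74 pts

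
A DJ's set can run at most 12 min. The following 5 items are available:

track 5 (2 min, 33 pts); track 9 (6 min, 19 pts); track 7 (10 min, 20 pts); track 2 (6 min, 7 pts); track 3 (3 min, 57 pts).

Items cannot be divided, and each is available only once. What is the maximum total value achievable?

This is a 0/1 knapsack; check combinations near the capacity.
- track 5+track 9+track 3: duration 2+6+3=11, value 33+19+57=109
- track 5+track 2+track 3: duration 2+6+3=11, value 33+7+57=97
- track 5+track 3: duration 2+3=5, value 33+57=90
- track 9+track 3: duration 6+3=9, value 19+57=76
Best: 109 pts.

109 pts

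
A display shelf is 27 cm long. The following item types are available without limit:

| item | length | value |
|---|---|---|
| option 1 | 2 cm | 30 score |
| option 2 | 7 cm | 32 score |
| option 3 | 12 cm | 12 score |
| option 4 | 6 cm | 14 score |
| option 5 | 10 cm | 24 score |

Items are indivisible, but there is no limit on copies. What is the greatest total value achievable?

390 score

Best value-per-unit is option 1 at 30/2, and filling with it alone uses length 13×2=26. No mix of the others beats 13×30 = 390.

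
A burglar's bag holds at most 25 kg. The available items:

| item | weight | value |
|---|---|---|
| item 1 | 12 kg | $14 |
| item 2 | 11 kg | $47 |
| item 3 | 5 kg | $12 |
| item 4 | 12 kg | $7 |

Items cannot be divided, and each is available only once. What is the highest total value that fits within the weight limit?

$61

Check high-value combinations within 25 kg:
- item 1+item 2: weight 12+11=23, value 14+47=61
- item 2+item 3: weight 11+5=16, value 47+12=59
- item 2+item 4: weight 11+12=23, value 47+7=54
- item 2: weight 11, value 47
- item 1+item 3: weight 12+5=17, value 14+12=26
Best: $61.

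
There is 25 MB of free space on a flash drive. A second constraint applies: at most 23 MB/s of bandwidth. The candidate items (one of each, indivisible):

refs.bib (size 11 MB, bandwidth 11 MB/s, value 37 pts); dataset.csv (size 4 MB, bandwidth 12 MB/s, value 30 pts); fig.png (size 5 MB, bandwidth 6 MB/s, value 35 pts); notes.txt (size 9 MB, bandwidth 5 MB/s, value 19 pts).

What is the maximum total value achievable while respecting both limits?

91 pts

Feasible sets respecting both limits:
- refs.bib+fig.png+notes.txt: size 25, bandwidth 22, value 91
- dataset.csv+fig.png+notes.txt: size 18, bandwidth 23, value 84
- refs.bib+fig.png: size 16, bandwidth 17, value 72
Best: 91 pts.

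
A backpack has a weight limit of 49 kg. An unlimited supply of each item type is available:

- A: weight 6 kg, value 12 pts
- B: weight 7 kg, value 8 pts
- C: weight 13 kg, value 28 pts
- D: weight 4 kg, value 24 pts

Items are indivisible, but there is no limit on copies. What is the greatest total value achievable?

288 pts

Best value-per-unit is D at 24/4, and filling with it alone uses weight 12×4=48. No mix of the others beats 12×24 = 288.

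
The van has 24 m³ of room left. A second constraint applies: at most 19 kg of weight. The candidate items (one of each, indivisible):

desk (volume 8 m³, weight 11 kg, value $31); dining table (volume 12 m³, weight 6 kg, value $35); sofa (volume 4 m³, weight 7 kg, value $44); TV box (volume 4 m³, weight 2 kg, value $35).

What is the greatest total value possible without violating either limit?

Feasible sets respecting both limits:
- dining table+sofa+TV box: volume 20, weight 15, value 114
- desk+dining table+TV box: volume 24, weight 19, value 101
- dining table+sofa: volume 16, weight 13, value 79
Best: $114.

$114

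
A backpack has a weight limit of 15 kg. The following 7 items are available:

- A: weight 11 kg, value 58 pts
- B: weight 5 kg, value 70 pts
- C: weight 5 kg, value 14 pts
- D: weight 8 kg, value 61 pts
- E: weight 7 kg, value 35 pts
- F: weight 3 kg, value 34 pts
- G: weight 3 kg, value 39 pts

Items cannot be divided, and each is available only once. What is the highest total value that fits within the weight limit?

144 pts

Check high-value combinations within 15 kg:
- B+E+G: weight 5+7+3=15, value 70+35+39=144
- B+F+G: weight 5+3+3=11, value 70+34+39=143
- B+E+F: weight 5+7+3=15, value 70+35+34=139
- D+F+G: weight 8+3+3=14, value 61+34+39=134
- B+D: weight 5+8=13, value 70+61=131
Best: 144 pts.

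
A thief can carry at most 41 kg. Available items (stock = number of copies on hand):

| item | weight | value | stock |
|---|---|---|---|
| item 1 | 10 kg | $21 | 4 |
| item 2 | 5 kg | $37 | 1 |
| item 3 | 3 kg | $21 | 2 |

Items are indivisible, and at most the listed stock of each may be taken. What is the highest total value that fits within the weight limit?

$142

Top feasible selections:
- 3×item 1 + 1×item 2 + 2×item 3: weight 41, value 142
- 2×item 1 + 1×item 2 + 2×item 3: weight 31, value 121
- 3×item 1 + 1×item 2 + 1×item 3: weight 38, value 121
Best: $142.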